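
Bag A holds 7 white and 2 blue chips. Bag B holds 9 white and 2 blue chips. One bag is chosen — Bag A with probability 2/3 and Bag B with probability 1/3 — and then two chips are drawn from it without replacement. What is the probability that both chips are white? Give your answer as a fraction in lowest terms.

From Bag A: P(both white) = (7/9)(6/8) = 7/12.
From Bag B: P(both white) = (9/11)(8/10) = 36/55.
Total probability = (2/3)(7/12) + (1/3)(36/55) = 601/990.

601/990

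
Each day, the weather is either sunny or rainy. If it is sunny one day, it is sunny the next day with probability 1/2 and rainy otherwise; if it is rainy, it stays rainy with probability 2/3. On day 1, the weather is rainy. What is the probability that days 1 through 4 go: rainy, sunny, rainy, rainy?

1/9

Day 1 is given. For each transition, use the conditional probability from the current state:
P(sunny | rainy) = 1/3; P(rainy | sunny) = 1/2; P(rainy | rainy) = 2/3.
P = 1/3 × 1/2 × 2/3 = 2/18 = 1/9.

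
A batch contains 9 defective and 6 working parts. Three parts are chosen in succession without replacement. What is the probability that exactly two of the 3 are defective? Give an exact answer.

One ordering (defective drawn first) has probability 9/15 × 8/14 × 6/13 = 432/2730 = 72/455.
There are C(3,2) = 3 such orderings, each equally likely, so P = 3 × 72/455 = 216/455.

216/455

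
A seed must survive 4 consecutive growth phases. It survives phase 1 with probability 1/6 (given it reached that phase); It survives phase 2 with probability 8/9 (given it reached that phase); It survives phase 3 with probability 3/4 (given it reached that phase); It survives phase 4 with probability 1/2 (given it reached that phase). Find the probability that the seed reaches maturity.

1/18

Each stage is reached only if all earlier stages succeed, so
P = 1/6 × 8/9 × 3/4 × 1/2 = 24/432 = 1/18.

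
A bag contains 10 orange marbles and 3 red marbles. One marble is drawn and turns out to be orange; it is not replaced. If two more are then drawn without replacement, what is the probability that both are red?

1/22

With the first marble removed, 3 red remain out of 12.
P = 3/12 × 2/11 = 6/132 = 1/22.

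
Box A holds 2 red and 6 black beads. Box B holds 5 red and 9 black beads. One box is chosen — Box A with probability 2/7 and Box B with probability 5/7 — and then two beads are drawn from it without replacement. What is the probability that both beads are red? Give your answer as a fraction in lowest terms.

From Box A: P(both red) = (2/8)(1/7) = 1/28.
From Box B: P(both red) = (5/14)(4/13) = 10/91.
Total probability = (2/7)(1/28) + (5/7)(10/91) = 113/1274.

113/1274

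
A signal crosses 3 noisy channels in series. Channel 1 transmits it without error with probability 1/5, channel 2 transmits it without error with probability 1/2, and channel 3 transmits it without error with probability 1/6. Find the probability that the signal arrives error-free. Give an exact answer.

1/60

Multiplying along the chain,
P = 1/5 × 1/2 × 1/6 = 1/60.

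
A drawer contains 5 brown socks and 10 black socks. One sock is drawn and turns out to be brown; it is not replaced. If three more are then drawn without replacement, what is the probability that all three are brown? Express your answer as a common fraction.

1/91

With the first sock removed, 4 brown remain out of 14.
P = 4/14 × 3/13 × 2/12 = 24/2184 = 1/91.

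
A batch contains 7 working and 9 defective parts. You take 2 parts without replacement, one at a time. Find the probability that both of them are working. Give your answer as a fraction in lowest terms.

P(every draw is working) = 7/16 × 6/15 = 42/240 = 7/40.

7/40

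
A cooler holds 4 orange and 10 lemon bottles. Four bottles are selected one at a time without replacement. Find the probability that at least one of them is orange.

P(no orange) = 10/14 × 9/13 × 8/12 × 7/11 = 5040/24024 = 30/143.
P(at least one) = 1 − 30/143 = 113/143.

113/143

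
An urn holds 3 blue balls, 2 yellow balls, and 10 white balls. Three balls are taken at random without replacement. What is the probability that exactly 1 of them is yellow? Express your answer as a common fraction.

12/35

One ordering (yellow drawn first) has probability 2/15 × 13/14 × 12/13 = 312/2730 = 4/35.
There are C(3,1) = 3 such orderings, each equally likely, so P = 3 × 4/35 = 12/35.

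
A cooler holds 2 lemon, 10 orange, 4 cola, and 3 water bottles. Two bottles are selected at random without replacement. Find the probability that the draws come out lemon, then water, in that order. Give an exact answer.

1/57

Each draw changes the counts, so multiply the conditional probabilities along the sequence:
P = 2/19 × 3/18 = 6/342 = 1/57.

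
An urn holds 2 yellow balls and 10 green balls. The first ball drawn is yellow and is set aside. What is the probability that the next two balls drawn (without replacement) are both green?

With the first ball removed, 10 green remain out of 11.
P = 10/11 × 9/10 = 90/110 = 9/11.

9/11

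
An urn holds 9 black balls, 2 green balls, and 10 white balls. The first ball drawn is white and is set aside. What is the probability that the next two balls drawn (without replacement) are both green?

1/190

With the first ball removed, 2 green remain out of 20.
P = 2/20 × 1/19 = 2/380 = 1/190.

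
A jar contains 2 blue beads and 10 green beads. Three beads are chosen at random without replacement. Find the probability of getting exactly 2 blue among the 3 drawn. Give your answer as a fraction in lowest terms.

1/22

One ordering (blue drawn first) has probability 2/12 × 1/11 × 10/10 = 20/1320 = 1/66.
There are C(3,2) = 3 such orderings, each equally likely, so P = 3 × 1/66 = 1/22.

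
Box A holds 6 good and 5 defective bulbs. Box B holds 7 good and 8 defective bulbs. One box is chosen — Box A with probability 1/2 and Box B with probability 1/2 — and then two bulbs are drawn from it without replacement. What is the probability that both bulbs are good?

From Box A: P(both good) = (6/11)(5/10) = 3/11.
From Box B: P(both good) = (7/15)(6/14) = 1/5.
Total probability = (1/2)(3/11) + (1/2)(1/5) = 13/55.

13/55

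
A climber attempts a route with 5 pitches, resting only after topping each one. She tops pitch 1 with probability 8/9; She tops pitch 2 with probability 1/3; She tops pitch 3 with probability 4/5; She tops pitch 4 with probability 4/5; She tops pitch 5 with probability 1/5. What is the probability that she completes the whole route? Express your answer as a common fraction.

Each stage is reached only if all earlier stages succeed, so
P = 8/9 × 1/3 × 4/5 × 4/5 × 1/5 = 128/3375.

128/3375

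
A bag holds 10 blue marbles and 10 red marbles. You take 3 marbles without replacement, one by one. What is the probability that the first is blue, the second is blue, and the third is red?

5/38

Multiply the probability of each draw given the previous ones:
P = 10/20 × 9/19 × 10/18 = 900/6840 = 5/38.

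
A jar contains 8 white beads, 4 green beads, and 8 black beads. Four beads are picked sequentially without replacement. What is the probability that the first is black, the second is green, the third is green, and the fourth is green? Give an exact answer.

8/4845

Each draw changes the counts, so multiply the conditional probabilities along the sequence:
P = 8/20 × 4/19 × 3/18 × 2/17 = 192/116280 = 8/4845.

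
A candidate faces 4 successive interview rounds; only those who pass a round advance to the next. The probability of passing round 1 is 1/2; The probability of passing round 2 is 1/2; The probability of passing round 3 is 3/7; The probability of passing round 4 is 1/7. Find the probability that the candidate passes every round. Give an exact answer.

Each stage is reached only if all earlier stages succeed, so
P = 1/2 × 1/2 × 3/7 × 1/7 = 3/196.

3/196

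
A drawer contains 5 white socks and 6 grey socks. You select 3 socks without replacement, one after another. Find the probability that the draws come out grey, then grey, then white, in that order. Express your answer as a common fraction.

5/33

Chain rule:
P = 6/11 × 5/10 × 5/9 = 150/990 = 5/33.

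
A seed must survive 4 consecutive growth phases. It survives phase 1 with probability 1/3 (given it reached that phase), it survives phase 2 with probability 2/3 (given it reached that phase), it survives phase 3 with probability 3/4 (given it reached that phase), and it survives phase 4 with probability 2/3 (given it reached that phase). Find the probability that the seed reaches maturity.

1/9

The events are sequential, so multiply the conditional probabilities:
P = 1/3 × 2/3 × 3/4 × 2/3 = 12/108 = 1/9.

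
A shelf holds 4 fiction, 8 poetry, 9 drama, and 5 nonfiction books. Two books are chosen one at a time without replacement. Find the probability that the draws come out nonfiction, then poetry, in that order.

Chain rule:
P = 5/26 × 8/25 = 40/650 = 4/65.

4/65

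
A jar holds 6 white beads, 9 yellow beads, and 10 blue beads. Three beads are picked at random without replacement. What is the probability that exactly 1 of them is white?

513/1150

One ordering (white drawn first) has probability 6/25 × 19/24 × 18/23 = 2052/13800 = 171/1150.
There are C(3,1) = 3 such orderings, each equally likely, so P = 3 × 171/1150 = 513/1150.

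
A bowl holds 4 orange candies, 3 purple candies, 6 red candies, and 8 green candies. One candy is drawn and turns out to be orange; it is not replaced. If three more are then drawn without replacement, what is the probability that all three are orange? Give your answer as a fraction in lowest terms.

1/1140

After the first draw, 3 of the remaining 20 candies are orange.
P = 3/20 × 2/19 × 1/18 = 6/6840 = 1/1140.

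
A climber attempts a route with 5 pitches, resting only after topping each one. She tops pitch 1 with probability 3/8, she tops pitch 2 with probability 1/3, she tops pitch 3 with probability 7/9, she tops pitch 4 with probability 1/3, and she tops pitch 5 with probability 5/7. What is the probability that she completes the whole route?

5/216

Multiplying along the chain,
P = 3/8 × 1/3 × 7/9 × 1/3 × 5/7 = 105/4536 = 5/216.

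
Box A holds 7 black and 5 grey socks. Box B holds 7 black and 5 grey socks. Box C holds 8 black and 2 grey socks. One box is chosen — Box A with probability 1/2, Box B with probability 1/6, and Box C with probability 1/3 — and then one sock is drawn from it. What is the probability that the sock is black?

From Box A: P(black) = 7/12.
From Box B: P(black) = 7/12.
From Box C: P(black) = 8/10.
Total probability = (1/2)(7/12) + (1/6)(7/12) + (1/3)(8/10) = 59/90.

59/90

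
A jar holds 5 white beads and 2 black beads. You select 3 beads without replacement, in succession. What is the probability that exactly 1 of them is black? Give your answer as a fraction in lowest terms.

4/7

One ordering (black drawn first) has probability 2/7 × 5/6 × 4/5 = 40/210 = 4/21.
There are C(3,1) = 3 such orderings, each equally likely, so P = 3 × 4/21 = 4/7.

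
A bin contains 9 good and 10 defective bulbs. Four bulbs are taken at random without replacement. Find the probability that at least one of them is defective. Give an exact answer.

625/646

P(no defective) = 9/19 × 8/18 × 7/17 × 6/16 = 3024/93024 = 21/646.
P(at least one) = 1 − 21/646 = 625/646.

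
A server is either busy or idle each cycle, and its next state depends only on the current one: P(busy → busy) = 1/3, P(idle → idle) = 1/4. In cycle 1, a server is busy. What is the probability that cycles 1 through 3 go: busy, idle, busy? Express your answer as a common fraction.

Cycle 1 is given. For each transition, use the conditional probability from the current state:
P(idle | busy) = 2/3; P(busy | idle) = 3/4.
P = 2/3 × 3/4 = 6/12 = 1/2.

1/2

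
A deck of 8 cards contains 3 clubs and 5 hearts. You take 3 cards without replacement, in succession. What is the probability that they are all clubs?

1/56

P(all clubs) = 3/8 × 2/7 × 1/6 = 6/336 = 1/56.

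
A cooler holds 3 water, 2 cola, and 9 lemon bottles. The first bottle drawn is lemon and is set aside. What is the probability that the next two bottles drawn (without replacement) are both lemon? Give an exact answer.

14/39

After the first draw, 8 of the remaining 13 bottles are lemon.
P = 8/13 × 7/12 = 56/156 = 14/39.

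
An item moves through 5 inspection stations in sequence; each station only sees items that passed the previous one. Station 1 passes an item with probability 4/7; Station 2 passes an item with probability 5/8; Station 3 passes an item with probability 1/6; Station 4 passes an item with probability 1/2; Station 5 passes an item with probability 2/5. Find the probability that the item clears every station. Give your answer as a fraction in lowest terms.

1/84

Multiplying along the chain,
P = 4/7 × 5/8 × 1/6 × 1/2 × 2/5 = 40/3360 = 1/84.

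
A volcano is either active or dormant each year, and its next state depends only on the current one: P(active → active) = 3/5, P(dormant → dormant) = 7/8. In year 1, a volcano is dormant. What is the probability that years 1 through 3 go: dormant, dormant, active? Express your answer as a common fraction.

Year 1 is given. For each transition, use the conditional probability from the current state:
P(dormant | dormant) = 7/8; P(active | dormant) = 1/8.
P = 7/8 × 1/8 = 7/64.

7/64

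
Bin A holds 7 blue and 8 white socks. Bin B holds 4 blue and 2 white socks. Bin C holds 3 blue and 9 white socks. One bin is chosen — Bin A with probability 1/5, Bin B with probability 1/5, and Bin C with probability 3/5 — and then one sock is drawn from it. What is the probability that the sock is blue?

From Bin A: P(blue) = 7/15.
From Bin B: P(blue) = 4/6.
From Bin C: P(blue) = 3/12.
Total probability = (1/5)(7/15) + (1/5)(4/6) + (3/5)(3/12) = 113/300.

113/300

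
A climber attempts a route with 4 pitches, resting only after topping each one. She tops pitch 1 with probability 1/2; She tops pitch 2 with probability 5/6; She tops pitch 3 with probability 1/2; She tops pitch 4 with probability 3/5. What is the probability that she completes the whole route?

1/8

Multiplying along the chain,
P = 1/2 × 5/6 × 1/2 × 3/5 = 15/120 = 1/8.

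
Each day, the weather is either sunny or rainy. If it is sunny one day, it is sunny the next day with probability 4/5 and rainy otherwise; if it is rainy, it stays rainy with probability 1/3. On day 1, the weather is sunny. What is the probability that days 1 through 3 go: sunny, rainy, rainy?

Day 1 is given. For each transition, use the conditional probability from the current state:
P(rainy | sunny) = 1/5; P(rainy | rainy) = 1/3.
P = 1/5 × 1/3 = 1/15.

1/15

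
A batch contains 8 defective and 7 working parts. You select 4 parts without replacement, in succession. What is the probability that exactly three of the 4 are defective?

56/195

One ordering (defective drawn first) has probability 8/15 × 7/14 × 6/13 × 7/12 = 2352/32760 = 14/195.
There are C(4,3) = 4 such orderings, each equally likely, so P = 4 × 14/195 = 56/195.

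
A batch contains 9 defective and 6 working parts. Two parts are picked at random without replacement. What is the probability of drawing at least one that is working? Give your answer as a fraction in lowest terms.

23/35

P(no working) = 9/15 × 8/14 = 72/210 = 12/35.
P(at least one) = 1 − 12/35 = 23/35.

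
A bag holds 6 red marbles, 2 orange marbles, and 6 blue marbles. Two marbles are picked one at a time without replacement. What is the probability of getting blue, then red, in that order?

Multiply the probability of each draw given the previous ones:
P = 6/14 × 6/13 = 36/182 = 18/91.

18/91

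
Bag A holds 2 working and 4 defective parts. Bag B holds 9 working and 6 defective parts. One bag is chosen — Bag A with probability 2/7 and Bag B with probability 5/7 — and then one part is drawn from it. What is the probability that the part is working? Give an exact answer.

From Bag A: P(working) = 2/6.
From Bag B: P(working) = 9/15.
Total probability = (2/7)(2/6) + (5/7)(9/15) = 11/21.

11/21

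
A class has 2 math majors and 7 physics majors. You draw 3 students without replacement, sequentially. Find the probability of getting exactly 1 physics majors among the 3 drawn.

One ordering (a physics major drawn first) has probability 7/9 × 2/8 × 1/7 = 14/504 = 1/36.
There are C(3,1) = 3 such orderings, each equally likely, so P = 3 × 1/36 = 1/12.

1/12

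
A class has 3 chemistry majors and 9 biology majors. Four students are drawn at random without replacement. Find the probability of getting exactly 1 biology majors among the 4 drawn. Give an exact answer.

One ordering (a biology major drawn first) has probability 9/12 × 3/11 × 2/10 × 1/9 = 54/11880 = 1/220.
There are C(4,1) = 4 such orderings, each equally likely, so P = 4 × 1/220 = 1/55.

1/55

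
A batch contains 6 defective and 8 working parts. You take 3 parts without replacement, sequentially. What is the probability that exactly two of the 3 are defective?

One ordering (defective drawn first) has probability 6/14 × 5/13 × 8/12 = 240/2184 = 10/91.
There are C(3,2) = 3 such orderings, each equally likely, so P = 3 × 10/91 = 30/91.

30/91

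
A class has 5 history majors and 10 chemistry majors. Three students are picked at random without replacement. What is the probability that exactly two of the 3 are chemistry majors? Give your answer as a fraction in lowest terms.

45/91

One ordering (chemistry majors drawn first) has probability 10/15 × 9/14 × 5/13 = 450/2730 = 15/91.
There are C(3,2) = 3 such orderings, each equally likely, so P = 3 × 15/91 = 45/91.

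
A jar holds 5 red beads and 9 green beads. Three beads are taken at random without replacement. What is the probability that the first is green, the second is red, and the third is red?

Each draw changes the counts, so multiply the conditional probabilities along the sequence:
P = 9/14 × 5/13 × 4/12 = 180/2184 = 15/182.

15/182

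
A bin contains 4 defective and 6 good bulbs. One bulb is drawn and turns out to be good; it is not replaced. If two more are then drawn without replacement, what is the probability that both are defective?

1/6

After the first draw, 4 of the remaining 9 bulbs are defective.
P = 4/9 × 3/8 = 12/72 = 1/6.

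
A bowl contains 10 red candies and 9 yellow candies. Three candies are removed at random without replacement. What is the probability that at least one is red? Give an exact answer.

P(no red) = 9/19 × 8/18 × 7/17 = 504/5814 = 28/323.
P(at least one) = 1 − 28/323 = 295/323.

295/323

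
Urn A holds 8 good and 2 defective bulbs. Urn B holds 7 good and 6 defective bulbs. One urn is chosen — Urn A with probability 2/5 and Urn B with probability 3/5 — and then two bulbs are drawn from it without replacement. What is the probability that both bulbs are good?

From Urn A: P(both good) = (8/10)(7/9) = 28/45.
From Urn B: P(both good) = (7/13)(6/12) = 7/26.
Total probability = (2/5)(28/45) + (3/5)(7/26) = 2401/5850.

2401/5850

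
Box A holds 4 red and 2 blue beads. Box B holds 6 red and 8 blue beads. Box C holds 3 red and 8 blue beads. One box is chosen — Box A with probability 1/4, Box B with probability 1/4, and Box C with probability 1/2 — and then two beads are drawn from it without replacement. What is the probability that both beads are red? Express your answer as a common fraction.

From Box A: P(both red) = (4/6)(3/5) = 2/5.
From Box B: P(both red) = (6/14)(5/13) = 15/91.
From Box C: P(both red) = (3/11)(2/10) = 3/55.
Total probability = (1/4)(2/5) + (1/4)(15/91) + (1/2)(3/55) = 3373/20020.

3373/20020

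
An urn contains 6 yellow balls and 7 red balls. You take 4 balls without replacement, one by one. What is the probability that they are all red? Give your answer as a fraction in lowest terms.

7/143

P = 7/13 × 6/12 × 5/11 × 4/10 = 840/17160 = 7/143.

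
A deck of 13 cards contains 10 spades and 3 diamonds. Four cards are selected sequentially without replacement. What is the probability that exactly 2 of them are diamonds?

27/143

One ordering (diamonds drawn first) has probability 3/13 × 2/12 × 10/11 × 9/10 = 540/17160 = 9/286.
There are C(4,2) = 6 such orderings, each equally likely, so P = 6 × 9/286 = 27/143.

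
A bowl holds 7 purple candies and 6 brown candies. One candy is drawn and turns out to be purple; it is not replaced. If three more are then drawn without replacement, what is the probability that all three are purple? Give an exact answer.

1/11

With the first candy removed, 6 purple remain out of 12.
P = 6/12 × 5/11 × 4/10 = 120/1320 = 1/11.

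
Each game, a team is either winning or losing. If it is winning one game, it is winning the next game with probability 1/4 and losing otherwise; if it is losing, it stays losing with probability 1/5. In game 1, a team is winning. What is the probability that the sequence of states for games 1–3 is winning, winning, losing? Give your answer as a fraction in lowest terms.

Game 1 is given. For each transition, use the conditional probability from the current state:
P(winning | winning) = 1/4; P(losing | winning) = 3/4.
P = 1/4 × 3/4 = 3/16.

3/16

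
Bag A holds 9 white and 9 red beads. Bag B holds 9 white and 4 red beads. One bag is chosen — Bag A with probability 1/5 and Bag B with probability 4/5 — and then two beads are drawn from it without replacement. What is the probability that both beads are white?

From Bag A: P(both white) = (9/18)(8/17) = 4/17.
From Bag B: P(both white) = (9/13)(8/12) = 6/13.
Total probability = (1/5)(4/17) + (4/5)(6/13) = 92/221.

92/221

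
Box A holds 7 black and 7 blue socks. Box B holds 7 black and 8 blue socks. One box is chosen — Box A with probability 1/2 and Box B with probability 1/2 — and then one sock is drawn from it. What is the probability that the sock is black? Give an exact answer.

29/60

From Box A: P(black) = 7/14.
From Box B: P(black) = 7/15.
Total probability = (1/2)(7/14) + (1/2)(7/15) = 29/60.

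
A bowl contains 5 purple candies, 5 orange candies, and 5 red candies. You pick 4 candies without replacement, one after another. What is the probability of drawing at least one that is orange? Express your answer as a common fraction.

11/13

P(no orange) = 10/15 × 9/14 × 8/13 × 7/12 = 5040/32760 = 2/13.
P(at least one) = 1 − 2/13 = 11/13.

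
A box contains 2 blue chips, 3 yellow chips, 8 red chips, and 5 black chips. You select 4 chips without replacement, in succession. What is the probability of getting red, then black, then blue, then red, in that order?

7/918

Chain rule:
P = 8/18 × 5/17 × 2/16 × 7/15 = 560/73440 = 7/918.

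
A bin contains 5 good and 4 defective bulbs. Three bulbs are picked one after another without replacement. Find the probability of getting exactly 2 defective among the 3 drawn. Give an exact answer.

One ordering (defective drawn first) has probability 4/9 × 3/8 × 5/7 = 60/504 = 5/42.
There are C(3,2) = 3 such orderings, each equally likely, so P = 3 × 5/42 = 5/14.

5/14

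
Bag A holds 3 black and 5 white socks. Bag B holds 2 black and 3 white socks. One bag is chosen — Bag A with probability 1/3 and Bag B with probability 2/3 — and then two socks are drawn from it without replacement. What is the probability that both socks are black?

43/420

From Bag A: P(both black) = (3/8)(2/7) = 3/28.
From Bag B: P(both black) = (2/5)(1/4) = 1/10.
Total probability = (1/3)(3/28) + (2/3)(1/10) = 43/420.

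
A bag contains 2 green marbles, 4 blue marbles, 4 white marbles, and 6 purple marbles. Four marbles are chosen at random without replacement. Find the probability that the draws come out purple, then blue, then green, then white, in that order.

2/455

Each draw changes the counts, so multiply the conditional probabilities along the sequence:
P = 6/16 × 4/15 × 2/14 × 4/13 = 192/43680 = 2/455.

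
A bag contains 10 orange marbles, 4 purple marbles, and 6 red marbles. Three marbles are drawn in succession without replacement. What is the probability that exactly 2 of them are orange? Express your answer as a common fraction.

One ordering (orange drawn first) has probability 10/20 × 9/19 × 10/18 = 900/6840 = 5/38.
There are C(3,2) = 3 such orderings, each equally likely, so P = 3 × 5/38 = 15/38.

15/38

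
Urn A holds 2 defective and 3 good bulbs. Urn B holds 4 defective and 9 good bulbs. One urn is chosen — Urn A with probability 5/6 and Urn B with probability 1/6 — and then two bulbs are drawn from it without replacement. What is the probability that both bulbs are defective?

5/52

From Urn A: P(both defective) = (2/5)(1/4) = 1/10.
From Urn B: P(both defective) = (4/13)(3/12) = 1/13.
Total probability = (5/6)(1/10) + (1/6)(1/13) = 5/52.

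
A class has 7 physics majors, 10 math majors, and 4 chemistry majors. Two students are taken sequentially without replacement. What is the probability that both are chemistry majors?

1/35

P(all chemistry majors) = 4/21 × 3/20 = 12/420 = 1/35.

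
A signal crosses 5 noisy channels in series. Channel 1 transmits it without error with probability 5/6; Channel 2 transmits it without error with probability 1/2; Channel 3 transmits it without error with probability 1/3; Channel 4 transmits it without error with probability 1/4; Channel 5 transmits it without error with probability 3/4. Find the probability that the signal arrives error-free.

5/192

The events are sequential, so multiply the conditional probabilities:
P = 5/6 × 1/2 × 1/3 × 1/4 × 3/4 = 15/576 = 5/192.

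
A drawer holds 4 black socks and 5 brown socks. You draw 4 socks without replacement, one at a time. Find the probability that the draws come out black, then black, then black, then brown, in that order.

Multiply the probability of each draw given the previous ones:
P = 4/9 × 3/8 × 2/7 × 5/6 = 120/3024 = 5/126.

5/126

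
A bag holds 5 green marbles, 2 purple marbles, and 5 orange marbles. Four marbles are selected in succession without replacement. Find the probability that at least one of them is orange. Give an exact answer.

92/99

P(no orange) = 7/12 × 6/11 × 5/10 × 4/9 = 840/11880 = 7/99.
P(at least one) = 1 − 7/99 = 92/99.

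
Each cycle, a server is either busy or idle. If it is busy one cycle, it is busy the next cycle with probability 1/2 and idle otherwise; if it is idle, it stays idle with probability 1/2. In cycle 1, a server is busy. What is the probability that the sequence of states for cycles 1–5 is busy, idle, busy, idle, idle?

Cycle 1 is given. For each transition, use the conditional probability from the current state:
P(idle | busy) = 1/2; P(busy | idle) = 1/2; P(idle | busy) = 1/2; P(idle | idle) = 1/2.
P = 1/2 × 1/2 × 1/2 × 1/2 = 1/16.

1/16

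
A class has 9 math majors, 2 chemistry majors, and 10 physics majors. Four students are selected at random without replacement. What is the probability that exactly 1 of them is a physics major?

One ordering (a physics major drawn first) has probability 10/21 × 11/20 × 10/19 × 9/18 = 9900/143640 = 55/798.
There are C(4,1) = 4 such orderings, each equally likely, so P = 4 × 55/798 = 110/399.

110/399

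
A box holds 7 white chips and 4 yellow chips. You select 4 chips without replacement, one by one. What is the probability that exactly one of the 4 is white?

One ordering (white drawn first) has probability 7/11 × 4/10 × 3/9 × 2/8 = 168/7920 = 7/330.
There are C(4,1) = 4 such orderings, each equally likely, so P = 4 × 7/330 = 14/165.

14/165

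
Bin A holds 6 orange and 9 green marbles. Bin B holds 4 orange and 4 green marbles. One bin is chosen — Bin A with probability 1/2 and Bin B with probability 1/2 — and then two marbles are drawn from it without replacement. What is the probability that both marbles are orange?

From Bin A: P(both orange) = (6/15)(5/14) = 1/7.
From Bin B: P(both orange) = (4/8)(3/7) = 3/14.
Total probability = (1/2)(1/7) + (1/2)(3/14) = 5/28.

5/28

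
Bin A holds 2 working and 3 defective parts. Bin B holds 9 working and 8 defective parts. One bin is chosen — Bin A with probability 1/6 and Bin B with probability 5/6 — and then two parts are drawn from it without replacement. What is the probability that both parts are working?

121/510

From Bin A: P(both working) = (2/5)(1/4) = 1/10.
From Bin B: P(both working) = (9/17)(8/16) = 9/34.
Total probability = (1/6)(1/10) + (5/6)(9/34) = 121/510.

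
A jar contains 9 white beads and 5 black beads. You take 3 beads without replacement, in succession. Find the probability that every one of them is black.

P(every draw is black) = 5/14 × 4/13 × 3/12 = 60/2184 = 5/182.

5/182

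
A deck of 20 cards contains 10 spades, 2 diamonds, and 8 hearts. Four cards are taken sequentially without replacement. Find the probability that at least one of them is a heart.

290/323

P(no hearts) = 12/20 × 11/19 × 10/18 × 9/17 = 11880/116280 = 33/323.
P(at least one) = 1 − 33/323 = 290/323.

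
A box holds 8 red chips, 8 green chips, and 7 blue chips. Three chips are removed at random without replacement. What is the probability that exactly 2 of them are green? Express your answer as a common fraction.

One ordering (green drawn first) has probability 8/23 × 7/22 × 15/21 = 840/10626 = 20/253.
There are C(3,2) = 3 such orderings, each equally likely, so P = 3 × 20/253 = 60/253.

60/253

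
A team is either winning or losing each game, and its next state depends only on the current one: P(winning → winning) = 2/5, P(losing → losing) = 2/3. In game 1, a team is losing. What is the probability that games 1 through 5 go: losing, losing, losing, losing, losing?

16/81

Game 1 is given. For each transition, use the conditional probability from the current state:
P(losing | losing) = 2/3; P(losing | losing) = 2/3; P(losing | losing) = 2/3; P(losing | losing) = 2/3.
P = 2/3 × 2/3 × 2/3 × 2/3 = 16/81.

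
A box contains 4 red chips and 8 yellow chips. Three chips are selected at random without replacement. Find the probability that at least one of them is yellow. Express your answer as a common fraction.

P(no yellow) = 4/12 × 3/11 × 2/10 = 24/1320 = 1/55.
P(at least one) = 1 − 1/55 = 54/55.

54/55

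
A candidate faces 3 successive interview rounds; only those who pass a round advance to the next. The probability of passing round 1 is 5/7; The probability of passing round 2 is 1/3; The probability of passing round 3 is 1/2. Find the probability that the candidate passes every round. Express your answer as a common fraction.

The events are sequential, so multiply the conditional probabilities:
P = 5/7 × 1/3 × 1/2 = 5/42.

5/42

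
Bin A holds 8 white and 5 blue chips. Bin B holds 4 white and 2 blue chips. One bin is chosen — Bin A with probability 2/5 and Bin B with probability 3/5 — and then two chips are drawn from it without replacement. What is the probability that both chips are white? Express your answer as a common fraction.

374/975

From Bin A: P(both white) = (8/13)(7/12) = 14/39.
From Bin B: P(both white) = (4/6)(3/5) = 2/5.
Total probability = (2/5)(14/39) + (3/5)(2/5) = 374/975.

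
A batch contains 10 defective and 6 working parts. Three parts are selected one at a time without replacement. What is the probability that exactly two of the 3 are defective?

27/56

One ordering (defective drawn first) has probability 10/16 × 9/15 × 6/14 = 540/3360 = 9/56.
There are C(3,2) = 3 such orderings, each equally likely, so P = 3 × 9/56 = 27/56.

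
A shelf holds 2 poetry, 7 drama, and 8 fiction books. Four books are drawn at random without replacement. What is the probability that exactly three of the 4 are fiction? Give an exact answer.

One ordering (fiction drawn first) has probability 8/17 × 7/16 × 6/15 × 9/14 = 3024/57120 = 9/170.
There are C(4,3) = 4 such orderings, each equally likely, so P = 4 × 9/170 = 18/85.

18/85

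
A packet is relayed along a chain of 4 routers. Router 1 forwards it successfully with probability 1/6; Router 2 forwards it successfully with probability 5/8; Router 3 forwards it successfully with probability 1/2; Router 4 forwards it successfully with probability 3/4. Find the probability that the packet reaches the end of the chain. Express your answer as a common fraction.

5/128

Multiplying along the chain,
P = 1/6 × 5/8 × 1/2 × 3/4 = 15/384 = 5/128.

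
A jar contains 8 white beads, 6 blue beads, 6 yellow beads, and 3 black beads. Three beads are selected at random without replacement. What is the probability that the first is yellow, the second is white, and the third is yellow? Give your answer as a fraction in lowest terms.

Chain rule:
P = 6/23 × 8/22 × 5/21 = 240/10626 = 40/1771.

40/1771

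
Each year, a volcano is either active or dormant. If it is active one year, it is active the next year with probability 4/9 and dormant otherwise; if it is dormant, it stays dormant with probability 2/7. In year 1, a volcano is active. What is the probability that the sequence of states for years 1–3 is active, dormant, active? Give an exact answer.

25/63

Year 1 is given. For each transition, use the conditional probability from the current state:
P(dormant | active) = 5/9; P(active | dormant) = 5/7.
P = 5/9 × 5/7 = 25/63.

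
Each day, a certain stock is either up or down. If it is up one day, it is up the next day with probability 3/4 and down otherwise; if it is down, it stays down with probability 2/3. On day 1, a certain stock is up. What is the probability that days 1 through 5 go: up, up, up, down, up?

3/64

Day 1 is given. For each transition, use the conditional probability from the current state:
P(up | up) = 3/4; P(up | up) = 3/4; P(down | up) = 1/4; P(up | down) = 1/3.
P = 3/4 × 3/4 × 1/4 × 1/3 = 9/192 = 3/64.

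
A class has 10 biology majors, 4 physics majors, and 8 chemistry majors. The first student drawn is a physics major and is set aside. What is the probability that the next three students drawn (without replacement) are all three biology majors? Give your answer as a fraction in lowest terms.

12/133

With the first student removed, 10 biology majors remain out of 21.
P = 10/21 × 9/20 × 8/19 = 720/7980 = 12/133.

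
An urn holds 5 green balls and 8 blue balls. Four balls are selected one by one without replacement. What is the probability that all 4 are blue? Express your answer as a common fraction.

P = 8/13 × 7/12 × 6/11 × 5/10 = 1680/17160 = 14/143.

14/143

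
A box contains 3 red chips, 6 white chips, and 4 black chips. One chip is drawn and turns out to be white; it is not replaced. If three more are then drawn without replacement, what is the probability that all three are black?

1/55

After the first draw, 4 of the remaining 12 chips are black.
P = 4/12 × 3/11 × 2/10 = 24/1320 = 1/55.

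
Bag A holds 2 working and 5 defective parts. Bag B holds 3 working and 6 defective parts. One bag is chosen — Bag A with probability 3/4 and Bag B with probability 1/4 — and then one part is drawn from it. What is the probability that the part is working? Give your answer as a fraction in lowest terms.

25/84

From Bag A: P(working) = 2/7.
From Bag B: P(working) = 3/9.
Total probability = (3/4)(2/7) + (1/4)(3/9) = 25/84.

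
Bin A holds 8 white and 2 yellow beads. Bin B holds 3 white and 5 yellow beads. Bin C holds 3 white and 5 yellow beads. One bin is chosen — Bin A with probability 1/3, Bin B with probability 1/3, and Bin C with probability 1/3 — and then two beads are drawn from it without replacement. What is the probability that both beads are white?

From Bin A: P(both white) = (8/10)(7/9) = 28/45.
From Bin B: P(both white) = (3/8)(2/7) = 3/28.
From Bin C: P(both white) = (3/8)(2/7) = 3/28.
Total probability = (1/3)(28/45) + (1/3)(3/28) + (1/3)(3/28) = 527/1890.

527/1890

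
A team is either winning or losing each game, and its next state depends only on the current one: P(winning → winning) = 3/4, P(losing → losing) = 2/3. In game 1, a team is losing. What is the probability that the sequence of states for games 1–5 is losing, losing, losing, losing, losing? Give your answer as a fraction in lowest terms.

Game 1 is given. For each transition, use the conditional probability from the current state:
P(losing | losing) = 2/3; P(losing | losing) = 2/3; P(losing | losing) = 2/3; P(losing | losing) = 2/3.
P = 2/3 × 2/3 × 2/3 × 2/3 = 16/81.

16/81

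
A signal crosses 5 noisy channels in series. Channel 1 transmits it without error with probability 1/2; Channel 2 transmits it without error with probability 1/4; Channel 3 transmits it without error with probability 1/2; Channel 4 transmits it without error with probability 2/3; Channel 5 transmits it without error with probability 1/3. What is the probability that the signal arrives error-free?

Multiplying along the chain,
P = 1/2 × 1/4 × 1/2 × 2/3 × 1/3 = 2/144 = 1/72.

1/72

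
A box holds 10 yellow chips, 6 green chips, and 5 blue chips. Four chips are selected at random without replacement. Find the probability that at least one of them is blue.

P(no blue) = 16/21 × 15/20 × 14/19 × 13/18 = 43680/143640 = 52/171.
P(at least one) = 1 − 52/171 = 119/171.

119/171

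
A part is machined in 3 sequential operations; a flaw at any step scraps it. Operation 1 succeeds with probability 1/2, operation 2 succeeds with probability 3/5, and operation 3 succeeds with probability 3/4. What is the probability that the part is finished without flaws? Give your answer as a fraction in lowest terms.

Multiplying along the chain,
P = 1/2 × 3/5 × 3/4 = 9/40.

9/40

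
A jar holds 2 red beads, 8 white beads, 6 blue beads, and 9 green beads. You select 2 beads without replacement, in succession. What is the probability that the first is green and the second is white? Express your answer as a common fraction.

3/25

Chain rule:
P = 9/25 × 8/24 = 72/600 = 3/25.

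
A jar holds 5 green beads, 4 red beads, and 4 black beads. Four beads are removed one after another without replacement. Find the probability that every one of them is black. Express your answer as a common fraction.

P(every draw is black) = 4/13 × 3/12 × 2/11 × 1/10 = 24/17160 = 1/715.

1/715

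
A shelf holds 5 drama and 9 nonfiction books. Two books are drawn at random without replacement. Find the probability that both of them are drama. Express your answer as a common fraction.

P = 5/14 × 4/13 = 20/182 = 10/91.

10/91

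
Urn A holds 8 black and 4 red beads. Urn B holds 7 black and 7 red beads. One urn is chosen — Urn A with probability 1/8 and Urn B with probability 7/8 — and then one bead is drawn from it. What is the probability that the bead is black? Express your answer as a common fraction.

From Urn A: P(black) = 8/12.
From Urn B: P(black) = 7/14.
Total probability = (1/8)(8/12) + (7/8)(7/14) = 25/48.

25/48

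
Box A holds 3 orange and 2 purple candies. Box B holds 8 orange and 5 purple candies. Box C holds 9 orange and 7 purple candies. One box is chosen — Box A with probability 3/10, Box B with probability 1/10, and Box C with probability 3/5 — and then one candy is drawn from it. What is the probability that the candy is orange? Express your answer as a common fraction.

From Box A: P(orange) = 3/5.
From Box B: P(orange) = 8/13.
From Box C: P(orange) = 9/16.
Total probability = (3/10)(3/5) + (1/10)(8/13) + (3/5)(9/16) = 3011/5200.

3011/5200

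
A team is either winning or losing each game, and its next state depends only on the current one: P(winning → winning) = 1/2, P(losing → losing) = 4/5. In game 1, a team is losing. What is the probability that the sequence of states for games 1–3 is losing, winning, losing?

1/10

Game 1 is given. For each transition, use the conditional probability from the current state:
P(winning | losing) = 1/5; P(losing | winning) = 1/2.
P = 1/5 × 1/2 = 1/10.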